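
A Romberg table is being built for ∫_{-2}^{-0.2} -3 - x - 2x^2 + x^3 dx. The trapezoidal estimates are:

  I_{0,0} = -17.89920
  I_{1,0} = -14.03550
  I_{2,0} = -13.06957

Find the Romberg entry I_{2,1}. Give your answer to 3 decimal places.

Richardson extrapolation on the trapezoidal column (denominator 4−1=3):
I_{2,1} = -13.06957 + (-13.06957 − (-14.03550))/3 = -12.74759

-12.748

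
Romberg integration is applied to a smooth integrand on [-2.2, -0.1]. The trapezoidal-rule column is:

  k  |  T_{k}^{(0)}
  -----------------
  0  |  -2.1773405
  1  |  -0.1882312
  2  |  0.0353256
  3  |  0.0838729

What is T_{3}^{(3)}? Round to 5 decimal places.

0.09962

Richardson extrapolation on the trapezoidal column (denominator 4−1=3):
T_{1}^{(1)} = (4·(-0.1882312) − (-2.1773405)) / 3 = 0.4748052
T_{2}^{(1)} = 0.0353256 + (0.0353256 − (-0.1882312))/3 = 0.1098445
T_{3}^{(1)} = (4·0.0838729 − 0.0353256) / 3 = 0.1000553
T_{2}^{(2)} = 0.1098445 + (0.1098445 − 0.4748052)/15 = 0.0855138
T_{3}^{(2)} = 0.1000553 + (0.1000553 − 0.1098445)/15 = 0.0994027
T_{3}^{(3)} = (64·0.0994027 − 0.0855138) / 63 = 0.0996232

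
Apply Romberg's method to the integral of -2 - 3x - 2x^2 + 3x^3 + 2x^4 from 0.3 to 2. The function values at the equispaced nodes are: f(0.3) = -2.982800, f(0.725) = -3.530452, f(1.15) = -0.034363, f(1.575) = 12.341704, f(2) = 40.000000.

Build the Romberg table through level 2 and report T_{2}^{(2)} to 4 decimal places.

10.2126

T_{0}^{(0)} (trapezoid, 1 panel, h=1.7000): 31.464620
T_{1}^{(0)} (trapezoid, 2 panels, h=0.8500): 15.703101
T_{2}^{(0)} (trapezoid, 4 panels, h=0.4250): 11.596333
T_{1}^{(1)} = 15.703101 + (15.703101 − 31.464620)/3 = 10.449261
T_{2}^{(1)} = 11.596333 + (11.596333 − 15.703101)/3 = 10.227410
T_{2}^{(2)} = 10.227410 + (10.227410 − 10.449261)/15 = 10.212620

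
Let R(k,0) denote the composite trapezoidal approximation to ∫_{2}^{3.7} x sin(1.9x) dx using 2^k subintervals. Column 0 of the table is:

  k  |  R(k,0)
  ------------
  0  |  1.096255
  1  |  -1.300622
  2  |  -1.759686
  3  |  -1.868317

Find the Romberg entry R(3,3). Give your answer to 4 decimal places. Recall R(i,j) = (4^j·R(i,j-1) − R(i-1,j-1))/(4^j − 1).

-1.9040

Richardson extrapolation on the trapezoidal column (denominator 4−1=3):
R(1,1) = -1.300622 + (-1.300622 − 1.096255)/3 = -2.099581
R(2,1) = (4·(-1.759686) − (-1.300622)) / 3 = -1.912707
R(3,1) = (4·(-1.868317) − (-1.759686)) / 3 = -1.904527
R(2,2) = -1.912707 + (-1.912707 − (-2.099581))/15 = -1.900249
R(3,2) = -1.904527 + (-1.904527 − (-1.912707))/15 = -1.903982
R(3,3) = -1.903982 + (-1.903982 − (-1.900249))/63 = -1.904041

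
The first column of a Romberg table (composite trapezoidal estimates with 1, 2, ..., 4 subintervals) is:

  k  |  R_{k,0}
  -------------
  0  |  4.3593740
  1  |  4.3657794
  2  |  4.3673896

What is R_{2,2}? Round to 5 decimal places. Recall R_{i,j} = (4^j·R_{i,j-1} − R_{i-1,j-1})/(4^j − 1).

R_{1,1} = (4·4.3657794 − 4.3593740) / 3 = 4.3679145
R_{2,1} = (4·4.3673896 − 4.3657794) / 3 = 4.3679263
R_{2,2} = 4.3679263 + (4.3679263 − 4.3679145)/15 = 4.3679271

4.36793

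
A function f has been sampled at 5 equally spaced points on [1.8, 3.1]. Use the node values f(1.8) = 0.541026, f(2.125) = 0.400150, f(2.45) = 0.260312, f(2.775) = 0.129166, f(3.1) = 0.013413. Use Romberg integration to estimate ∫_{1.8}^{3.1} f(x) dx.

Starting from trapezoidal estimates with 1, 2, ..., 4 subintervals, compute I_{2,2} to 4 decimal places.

I_{0,0} (trapezoid, 1 panel, h=1.3000): 0.360385
I_{1,0} (trapezoid, 2 panels, h=0.6500): 0.349395
I_{2,0} (trapezoid, 4 panels, h=0.3250): 0.346725
I_{1,1} = 0.349395 + (0.349395 − 0.360385)/3 = 0.345732
I_{2,1} = 0.346725 + (0.346725 − 0.349395)/3 = 0.345835
I_{2,2} = 0.345835 + (0.345835 − 0.345732)/15 = 0.345842

0.3458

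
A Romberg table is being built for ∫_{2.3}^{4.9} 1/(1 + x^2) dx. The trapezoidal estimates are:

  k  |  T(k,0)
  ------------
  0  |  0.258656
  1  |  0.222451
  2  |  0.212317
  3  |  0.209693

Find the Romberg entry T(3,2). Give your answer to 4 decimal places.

0.2088

T(2,1) = (4·0.212317 − 0.222451) / 3 = 0.208939
T(3,1) = 0.209693 + (0.209693 − 0.212317)/3 = 0.208818
T(3,2) = (16·0.208818 − 0.208939) / 15 = 0.208810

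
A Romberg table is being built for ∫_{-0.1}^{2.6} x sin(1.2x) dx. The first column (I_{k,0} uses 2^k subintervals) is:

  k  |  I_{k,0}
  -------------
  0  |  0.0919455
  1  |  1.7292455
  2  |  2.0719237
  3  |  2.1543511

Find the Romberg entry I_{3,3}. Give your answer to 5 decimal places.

Richardson extrapolation on the trapezoidal column (denominator 4−1=3):
I_{1,1} = (4·1.7292455 − 0.0919455) / 3 = 2.2750122
I_{2,1} = 2.0719237 + (2.0719237 − 1.7292455)/3 = 2.1861498
I_{3,1} = 2.1543511 + (2.1543511 − 2.0719237)/3 = 2.1818269
I_{2,2} = (16·2.1861498 − 2.2750122) / 15 = 2.1802256
I_{3,2} = (16·2.1818269 − 2.1861498) / 15 = 2.1815387
I_{3,3} = (64·2.1815387 − 2.1802256) / 63 = 2.1815595

2.18156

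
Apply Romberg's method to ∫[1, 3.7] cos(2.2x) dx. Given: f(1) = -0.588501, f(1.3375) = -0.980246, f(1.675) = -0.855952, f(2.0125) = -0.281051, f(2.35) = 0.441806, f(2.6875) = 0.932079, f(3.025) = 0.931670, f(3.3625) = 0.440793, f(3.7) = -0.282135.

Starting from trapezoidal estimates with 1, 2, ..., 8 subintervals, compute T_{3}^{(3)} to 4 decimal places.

0.0689

T_{0}^{(0)} (trapezoid, 1 panel, h=2.7000): -1.175359
T_{1}^{(0)} (trapezoid, 2 panels, h=1.3500): 0.008759
T_{2}^{(0)} (trapezoid, 4 panels, h=0.6750): 0.055489
T_{3}^{(0)} (trapezoid, 8 panels, h=0.3375): 0.065401
T_{1}^{(1)} = 0.008759 + (0.008759 − (-1.175359))/3 = 0.403465
T_{2}^{(1)} = 0.055489 + (0.055489 − 0.008759)/3 = 0.071066
T_{3}^{(1)} = 0.065401 + (0.065401 − 0.055489)/3 = 0.068705
T_{2}^{(2)} = 0.071066 + (0.071066 − 0.403465)/15 = 0.048906
T_{3}^{(2)} = 0.068705 + (0.068705 − 0.071066)/15 = 0.068548
T_{3}^{(3)} = 0.068548 + (0.068548 − 0.048906)/63 = 0.068860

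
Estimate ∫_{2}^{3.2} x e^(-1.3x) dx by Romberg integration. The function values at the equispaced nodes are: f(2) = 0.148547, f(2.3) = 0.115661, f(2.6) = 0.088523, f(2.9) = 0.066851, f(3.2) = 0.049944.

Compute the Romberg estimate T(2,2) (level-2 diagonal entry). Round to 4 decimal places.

0.1106

T(0,0) (trapezoid, 1 panel, h=1.2000): 0.119095
T(1,0) (trapezoid, 2 panels, h=0.6000): 0.112661
T(2,0) (trapezoid, 4 panels, h=0.3000): 0.111084
T(1,1) = 0.112661 + (0.112661 − 0.119095)/3 = 0.110516
T(2,1) = 0.111084 + (0.111084 − 0.112661)/3 = 0.110558
T(2,2) = 0.110558 + (0.110558 − 0.110516)/15 = 0.110561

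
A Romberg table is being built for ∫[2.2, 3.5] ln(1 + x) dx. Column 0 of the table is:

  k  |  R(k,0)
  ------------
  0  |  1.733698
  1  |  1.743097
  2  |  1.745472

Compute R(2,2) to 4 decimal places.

1.7463

Richardson extrapolation on the trapezoidal column (denominator 4−1=3):
R(1,1) = 1.743097 + (1.743097 − 1.733698)/3 = 1.746230
R(2,1) = (4·1.745472 − 1.743097) / 3 = 1.746264
R(2,2) = (16·1.746264 − 1.746230) / 15 = 1.746266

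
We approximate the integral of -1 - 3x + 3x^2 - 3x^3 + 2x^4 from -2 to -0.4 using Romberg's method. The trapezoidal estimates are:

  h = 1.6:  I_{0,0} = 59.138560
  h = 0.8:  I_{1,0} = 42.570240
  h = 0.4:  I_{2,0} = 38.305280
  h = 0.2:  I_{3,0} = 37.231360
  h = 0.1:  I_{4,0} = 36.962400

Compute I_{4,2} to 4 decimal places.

36.8727

Richardson extrapolation on the trapezoidal column (denominator 4−1=3):
I_{3,1} = (4·37.231360 − 38.305280) / 3 = 36.873387
I_{4,1} = (4·36.962400 − 37.231360) / 3 = 36.872747
I_{4,2} = (16·36.872747 − 36.873387) / 15 = 36.872704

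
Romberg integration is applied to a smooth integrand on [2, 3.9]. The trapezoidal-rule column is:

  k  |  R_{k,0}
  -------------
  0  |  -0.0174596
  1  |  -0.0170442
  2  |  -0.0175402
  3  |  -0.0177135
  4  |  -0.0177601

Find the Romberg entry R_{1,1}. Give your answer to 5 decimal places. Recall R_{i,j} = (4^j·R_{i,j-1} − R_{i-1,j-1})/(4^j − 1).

-0.01691

Richardson extrapolation on the trapezoidal column (denominator 4−1=3):
R_{1,1} = (4·(-0.0170442) − (-0.0174596)) / 3 = -0.0169057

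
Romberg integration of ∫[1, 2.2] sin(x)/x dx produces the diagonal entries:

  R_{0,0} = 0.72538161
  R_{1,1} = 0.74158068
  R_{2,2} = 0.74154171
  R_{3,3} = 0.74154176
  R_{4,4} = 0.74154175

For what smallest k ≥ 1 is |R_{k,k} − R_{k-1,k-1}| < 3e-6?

k = 3

|R_{1,1} − R_{0,0}| = 0.01619907 ≥ 3e-6
|R_{2,2} − R_{1,1}| = 0.00003897 ≥ 3e-6
|R_{3,3} − R_{2,2}| = 0.00000005 < 3e-6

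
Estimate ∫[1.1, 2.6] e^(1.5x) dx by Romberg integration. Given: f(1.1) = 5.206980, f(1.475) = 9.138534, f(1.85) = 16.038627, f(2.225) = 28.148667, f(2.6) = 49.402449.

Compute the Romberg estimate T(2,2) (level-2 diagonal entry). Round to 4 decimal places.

29.4653

T(0,0) (trapezoid, 1 panel, h=1.5000): 40.957072
T(1,0) (trapezoid, 2 panels, h=0.7500): 32.507506
T(2,0) (trapezoid, 4 panels, h=0.3750): 30.236453
T(1,1) = 32.507506 + (32.507506 − 40.957072)/3 = 29.690984
T(2,1) = 30.236453 + (30.236453 − 32.507506)/3 = 29.479435
T(2,2) = 29.479435 + (29.479435 − 29.690984)/15 = 29.465332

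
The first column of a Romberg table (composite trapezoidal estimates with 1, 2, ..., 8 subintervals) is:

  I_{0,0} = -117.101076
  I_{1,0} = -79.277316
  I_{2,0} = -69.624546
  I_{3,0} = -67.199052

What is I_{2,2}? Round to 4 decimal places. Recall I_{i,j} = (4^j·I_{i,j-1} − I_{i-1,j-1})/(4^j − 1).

-66.3895

Richardson extrapolation on the trapezoidal column (denominator 4−1=3):
I_{1,1} = (4·(-79.277316) − (-117.101076)) / 3 = -66.669396
I_{2,1} = -69.624546 + (-69.624546 − (-79.277316))/3 = -66.406956
I_{2,2} = -66.406956 + (-66.406956 − (-66.669396))/15 = -66.389460
(Column j=1 coincides with Simpson's rule on the same nodes.)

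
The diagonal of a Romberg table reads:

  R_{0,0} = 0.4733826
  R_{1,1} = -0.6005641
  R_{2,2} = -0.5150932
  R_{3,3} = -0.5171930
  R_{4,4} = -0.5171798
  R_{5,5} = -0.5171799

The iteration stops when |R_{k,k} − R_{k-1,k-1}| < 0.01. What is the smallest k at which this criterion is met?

k = 3

|R_{1,1} − R_{0,0}| = 1.0739467 ≥ 0.01
|R_{2,2} − R_{1,1}| = 0.0854709 ≥ 0.01
|R_{3,3} − R_{2,2}| = 0.0020998 < 0.01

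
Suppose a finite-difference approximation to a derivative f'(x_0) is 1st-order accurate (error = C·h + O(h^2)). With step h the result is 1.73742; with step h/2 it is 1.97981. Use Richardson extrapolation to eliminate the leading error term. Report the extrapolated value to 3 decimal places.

The leading error scales as h; refining by a factor of 2 reduces it by 2^1 = 2.
Extrapolated value = (2·A(h/2) − A(h)) / (2 − 1)
= (2·1.97981 − 1.73742) / 1
= 2.22220 / 1 = 2.22220

2.222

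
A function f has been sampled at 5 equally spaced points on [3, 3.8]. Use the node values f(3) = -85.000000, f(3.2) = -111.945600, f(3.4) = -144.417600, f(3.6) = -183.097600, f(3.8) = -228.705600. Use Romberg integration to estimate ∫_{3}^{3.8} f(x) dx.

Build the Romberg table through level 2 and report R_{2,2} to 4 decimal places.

-118.8474

R_{0,0} (trapezoid, 1 panel, h=0.8000): -125.482240
R_{1,0} (trapezoid, 2 panels, h=0.4000): -120.508160
R_{2,0} (trapezoid, 4 panels, h=0.2000): -119.262720
R_{1,1} = -120.508160 + (-120.508160 − (-125.482240))/3 = -118.850133
R_{2,1} = -119.262720 + (-119.262720 − (-120.508160))/3 = -118.847573
R_{2,2} = -118.847573 + (-118.847573 − (-118.850133))/15 = -118.847402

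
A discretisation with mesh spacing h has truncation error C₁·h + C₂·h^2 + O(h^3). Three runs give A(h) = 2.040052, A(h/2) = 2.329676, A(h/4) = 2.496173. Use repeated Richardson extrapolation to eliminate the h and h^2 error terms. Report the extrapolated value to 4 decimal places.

First eliminate the h term (factor 2^1 = 2):
  B₁ = (2·2.329676 − 2.040052)/1 = 2.619300
  B₂ = (2·2.496173 − 2.329676)/1 = 2.662670
Then eliminate the h^2 term (factor 2^2 = 4):
  (4·2.662670 − 2.619300)/3 = 2.677127

2.6771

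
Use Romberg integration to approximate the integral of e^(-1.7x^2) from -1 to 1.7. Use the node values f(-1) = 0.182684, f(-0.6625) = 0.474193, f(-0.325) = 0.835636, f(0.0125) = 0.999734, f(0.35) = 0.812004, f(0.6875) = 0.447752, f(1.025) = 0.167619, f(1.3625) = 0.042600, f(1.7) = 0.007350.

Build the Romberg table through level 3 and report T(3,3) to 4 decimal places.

1.3142

T(0,0) (trapezoid, 1 panel, h=2.7000): 0.256546
T(1,0) (trapezoid, 2 panels, h=1.3500): 1.224478
T(2,0) (trapezoid, 4 panels, h=0.6750): 1.289436
T(3,0) (trapezoid, 8 panels, h=0.3375): 1.307662
T(1,1) = 1.224478 + (1.224478 − 0.256546)/3 = 1.547122
T(2,1) = 1.289436 + (1.289436 − 1.224478)/3 = 1.311089
T(3,1) = 1.307662 + (1.307662 − 1.289436)/3 = 1.313737
T(2,2) = 1.311089 + (1.311089 − 1.547122)/15 = 1.295353
T(3,2) = 1.313737 + (1.313737 − 1.311089)/15 = 1.313914
T(3,3) = 1.313914 + (1.313914 − 1.295353)/63 = 1.314209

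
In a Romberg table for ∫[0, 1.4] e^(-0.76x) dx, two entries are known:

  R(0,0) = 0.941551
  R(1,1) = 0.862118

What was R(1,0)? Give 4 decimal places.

0.8820

From R(1,1) = (4·R(1,0) − R(0,0))/3, solve for R(1,0):
4·R(1,0) = 3·0.862118 + 0.941551 = 3.527905
R(1,0) = 0.881976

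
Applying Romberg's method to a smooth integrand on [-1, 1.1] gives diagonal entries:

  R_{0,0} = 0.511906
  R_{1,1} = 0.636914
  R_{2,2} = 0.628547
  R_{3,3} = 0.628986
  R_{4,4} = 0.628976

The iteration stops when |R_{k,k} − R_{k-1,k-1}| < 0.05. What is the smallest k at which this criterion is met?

k = 2

|R_{1,1} − R_{0,0}| = 0.125008 ≥ 0.05
|R_{2,2} − R_{1,1}| = 0.008367 < 0.05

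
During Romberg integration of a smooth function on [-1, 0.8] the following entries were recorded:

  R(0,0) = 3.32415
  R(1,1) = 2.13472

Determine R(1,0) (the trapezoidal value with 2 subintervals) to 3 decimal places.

2.432

From R(1,1) = (4·R(1,0) − R(0,0))/3, solve for R(1,0):
4·R(1,0) = 3·2.13472 + 3.32415 = 9.72831
R(1,0) = 2.43208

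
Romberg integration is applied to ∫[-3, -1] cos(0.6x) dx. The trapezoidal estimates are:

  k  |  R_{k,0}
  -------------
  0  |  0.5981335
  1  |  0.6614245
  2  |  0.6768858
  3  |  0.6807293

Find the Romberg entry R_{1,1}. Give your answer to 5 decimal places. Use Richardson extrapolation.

R_{1,1} = 0.6614245 + (0.6614245 − 0.5981335)/3 = 0.6825215

0.68252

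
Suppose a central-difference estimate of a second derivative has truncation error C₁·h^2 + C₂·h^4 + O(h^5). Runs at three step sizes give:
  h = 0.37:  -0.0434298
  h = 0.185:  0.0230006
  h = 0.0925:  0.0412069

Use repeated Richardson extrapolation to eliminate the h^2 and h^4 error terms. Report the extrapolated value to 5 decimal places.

0.04742

First eliminate the h^2 term (factor 2^2 = 4):
  B₁ = (4·0.0230006 − (-0.0434298))/3 = 0.0451441
  B₂ = (4·0.0412069 − 0.0230006)/3 = 0.0472757
Then eliminate the h^4 term (factor 2^4 = 16):
  (16·0.0472757 − 0.0451441)/15 = 0.0474178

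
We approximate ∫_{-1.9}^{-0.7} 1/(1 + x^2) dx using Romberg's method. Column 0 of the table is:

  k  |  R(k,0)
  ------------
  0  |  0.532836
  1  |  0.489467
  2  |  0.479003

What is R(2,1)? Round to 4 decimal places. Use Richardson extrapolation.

0.4755

Richardson extrapolation on the trapezoidal column (denominator 4−1=3):
R(2,1) = 0.479003 + (0.479003 − 0.489467)/3 = 0.475515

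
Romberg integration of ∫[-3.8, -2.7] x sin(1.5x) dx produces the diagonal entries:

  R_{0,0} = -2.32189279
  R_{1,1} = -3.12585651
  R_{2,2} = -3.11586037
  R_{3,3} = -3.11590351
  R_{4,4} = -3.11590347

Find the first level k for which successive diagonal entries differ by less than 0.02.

|R_{1,1} − R_{0,0}| = 0.80396372 ≥ 0.02
|R_{2,2} − R_{1,1}| = 0.00999614 < 0.02

k = 2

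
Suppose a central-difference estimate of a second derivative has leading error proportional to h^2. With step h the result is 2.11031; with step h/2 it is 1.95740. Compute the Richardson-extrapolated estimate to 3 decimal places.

The leading error scales as h^2; refining by a factor of 2 reduces it by 2^2 = 4.
Extrapolated value = (4·A(h/2) − A(h)) / (4 − 1)
= (4·1.95740 − 2.11031) / 3
= 5.71929 / 3 = 1.90643

1.906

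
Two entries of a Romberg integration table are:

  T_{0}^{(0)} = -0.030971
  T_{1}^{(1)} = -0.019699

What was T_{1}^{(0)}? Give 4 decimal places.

From T_{1}^{(1)} = (4·T_{1}^{(0)} − T_{0}^{(0)})/3, solve for T_{1}^{(0)}:
4·T_{1}^{(0)} = 3·(-0.019699) + (-0.030971) = -0.090068
T_{1}^{(0)} = -0.022517

-0.0225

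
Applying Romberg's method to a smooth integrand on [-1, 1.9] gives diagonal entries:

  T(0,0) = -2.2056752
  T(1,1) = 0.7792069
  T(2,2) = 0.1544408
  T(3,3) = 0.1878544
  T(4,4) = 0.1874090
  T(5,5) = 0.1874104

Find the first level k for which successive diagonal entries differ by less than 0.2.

k = 3

|T(1,1) − T(0,0)| = 2.9848821 ≥ 0.2
|T(2,2) − T(1,1)| = 0.6247661 ≥ 0.2
|T(3,3) − T(2,2)| = 0.0334136 < 0.2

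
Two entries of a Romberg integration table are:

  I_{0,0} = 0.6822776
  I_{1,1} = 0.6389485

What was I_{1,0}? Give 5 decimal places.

From I_{1,1} = (4·I_{1,0} − I_{0,0})/3, solve for I_{1,0}:
4·I_{1,0} = 3·0.6389485 + 0.6822776 = 2.5991231
I_{1,0} = 0.6497808

0.64978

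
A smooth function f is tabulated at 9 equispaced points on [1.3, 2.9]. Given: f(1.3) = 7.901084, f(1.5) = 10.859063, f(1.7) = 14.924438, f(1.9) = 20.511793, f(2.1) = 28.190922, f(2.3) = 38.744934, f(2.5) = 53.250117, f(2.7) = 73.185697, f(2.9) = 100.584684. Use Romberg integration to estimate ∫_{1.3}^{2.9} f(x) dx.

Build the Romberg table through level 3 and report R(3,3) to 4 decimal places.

58.2916

R(0,0) (trapezoid, 1 panel, h=1.6000): 86.788614
R(1,0) (trapezoid, 2 panels, h=0.8000): 65.947045
R(2,0) (trapezoid, 4 panels, h=0.4000): 60.243344
R(3,0) (trapezoid, 8 panels, h=0.2000): 58.781970
R(1,1) = 65.947045 + (65.947045 − 86.788614)/3 = 58.999855
R(2,1) = 60.243344 + (60.243344 − 65.947045)/3 = 58.342110
R(3,1) = 58.781970 + (58.781970 − 60.243344)/3 = 58.294845
R(2,2) = 58.342110 + (58.342110 − 58.999855)/15 = 58.298260
R(3,2) = 58.294845 + (58.294845 − 58.342110)/15 = 58.291694
R(3,3) = 58.291694 + (58.291694 − 58.298260)/63 = 58.291590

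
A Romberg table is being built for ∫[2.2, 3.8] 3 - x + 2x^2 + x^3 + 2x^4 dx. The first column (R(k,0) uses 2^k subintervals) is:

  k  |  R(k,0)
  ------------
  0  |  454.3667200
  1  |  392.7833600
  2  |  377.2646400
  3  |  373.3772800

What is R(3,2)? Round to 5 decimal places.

372.08081

Richardson extrapolation on the trapezoidal column (denominator 4−1=3):
R(2,1) = 377.2646400 + (377.2646400 − 392.7833600)/3 = 372.0917333
R(3,1) = 373.3772800 + (373.3772800 − 377.2646400)/3 = 372.0814933
R(3,2) = 372.0814933 + (372.0814933 − 372.0917333)/15 = 372.0808106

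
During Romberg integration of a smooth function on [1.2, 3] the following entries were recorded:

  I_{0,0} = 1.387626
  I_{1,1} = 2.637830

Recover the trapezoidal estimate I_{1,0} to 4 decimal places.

From I_{1,1} = (4·I_{1,0} − I_{0,0})/3, solve for I_{1,0}:
4·I_{1,0} = 3·2.637830 + 1.387626 = 9.301116
I_{1,0} = 2.325279

2.3253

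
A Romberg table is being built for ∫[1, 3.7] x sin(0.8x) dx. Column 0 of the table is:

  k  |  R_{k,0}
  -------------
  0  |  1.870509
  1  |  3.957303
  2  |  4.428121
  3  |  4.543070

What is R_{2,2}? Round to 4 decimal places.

4.5805

R_{1,1} = 3.957303 + (3.957303 − 1.870509)/3 = 4.652901
R_{2,1} = (4·4.428121 − 3.957303) / 3 = 4.585060
R_{2,2} = (16·4.585060 − 4.652901) / 15 = 4.580537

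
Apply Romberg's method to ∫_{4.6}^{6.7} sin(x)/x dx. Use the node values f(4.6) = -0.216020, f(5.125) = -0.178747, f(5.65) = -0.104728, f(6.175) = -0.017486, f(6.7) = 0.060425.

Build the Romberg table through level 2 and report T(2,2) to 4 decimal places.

T(0,0) (trapezoid, 1 panel, h=2.1000): -0.163375
T(1,0) (trapezoid, 2 panels, h=1.0500): -0.191652
T(2,0) (trapezoid, 4 panels, h=0.5250): -0.198848
T(1,1) = -0.191652 + (-0.191652 − (-0.163375))/3 = -0.201078
T(2,1) = -0.198848 + (-0.198848 − (-0.191652))/3 = -0.201247
T(2,2) = -0.201247 + (-0.201247 − (-0.201078))/15 = -0.201258

-0.2013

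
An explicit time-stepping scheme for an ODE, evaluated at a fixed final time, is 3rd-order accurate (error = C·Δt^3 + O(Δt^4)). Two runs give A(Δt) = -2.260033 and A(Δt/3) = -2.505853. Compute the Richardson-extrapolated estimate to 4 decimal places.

Extrapolated value = (27·A(Δt/3) − A(Δt)) / (27 − 1)
= (27·(-2.505853) − (-2.260033)) / 26
= -65.397998 / 26 = -2.515308

-2.5153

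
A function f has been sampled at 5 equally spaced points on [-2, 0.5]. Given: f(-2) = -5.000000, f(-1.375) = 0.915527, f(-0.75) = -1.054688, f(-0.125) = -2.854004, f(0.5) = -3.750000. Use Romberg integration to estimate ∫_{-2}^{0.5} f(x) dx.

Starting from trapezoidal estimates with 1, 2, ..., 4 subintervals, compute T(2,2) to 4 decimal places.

T(0,0) (trapezoid, 1 panel, h=2.5000): -10.937500
T(1,0) (trapezoid, 2 panels, h=1.2500): -6.787110
T(2,0) (trapezoid, 4 panels, h=0.6250): -4.605103
T(1,1) = -6.787110 + (-6.787110 − (-10.937500))/3 = -5.403647
T(2,1) = -4.605103 + (-4.605103 − (-6.787110))/3 = -3.877767
T(2,2) = -3.877767 + (-3.877767 − (-5.403647))/15 = -3.776042

-3.7760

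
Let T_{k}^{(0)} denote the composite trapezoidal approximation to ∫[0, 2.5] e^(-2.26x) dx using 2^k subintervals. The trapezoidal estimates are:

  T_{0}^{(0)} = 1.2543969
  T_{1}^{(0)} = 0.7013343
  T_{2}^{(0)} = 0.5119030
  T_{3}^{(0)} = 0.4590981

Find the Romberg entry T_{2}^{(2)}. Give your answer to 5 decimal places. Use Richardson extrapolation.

Richardson extrapolation on the trapezoidal column (denominator 4−1=3):
T_{1}^{(1)} = (4·0.7013343 − 1.2543969) / 3 = 0.5169801
T_{2}^{(1)} = (4·0.5119030 − 0.7013343) / 3 = 0.4487592
T_{2}^{(2)} = 0.4487592 + (0.4487592 − 0.5169801)/15 = 0.4442111
(Column j=1 coincides with Simpson's rule on the same nodes.)

0.44421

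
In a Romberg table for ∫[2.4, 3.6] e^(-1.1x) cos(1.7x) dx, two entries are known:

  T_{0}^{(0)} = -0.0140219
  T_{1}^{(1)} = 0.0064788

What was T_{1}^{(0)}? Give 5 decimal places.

From T_{1}^{(1)} = (4·T_{1}^{(0)} − T_{0}^{(0)})/3, solve for T_{1}^{(0)}:
4·T_{1}^{(0)} = 3·0.0064788 + (-0.0140219) = 0.0054145
T_{1}^{(0)} = 0.0013536

0.00135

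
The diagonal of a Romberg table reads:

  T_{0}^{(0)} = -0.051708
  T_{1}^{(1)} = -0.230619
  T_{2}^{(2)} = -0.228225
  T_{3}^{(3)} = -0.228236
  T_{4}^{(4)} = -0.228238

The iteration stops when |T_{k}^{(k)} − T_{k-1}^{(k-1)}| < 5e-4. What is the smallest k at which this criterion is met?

|T_{1}^{(1)} − T_{0}^{(0)}| = 0.178911 ≥ 5e-4
|T_{2}^{(2)} − T_{1}^{(1)}| = 0.002394 ≥ 5e-4
|T_{3}^{(3)} − T_{2}^{(2)}| = 0.000011 < 5e-4

k = 3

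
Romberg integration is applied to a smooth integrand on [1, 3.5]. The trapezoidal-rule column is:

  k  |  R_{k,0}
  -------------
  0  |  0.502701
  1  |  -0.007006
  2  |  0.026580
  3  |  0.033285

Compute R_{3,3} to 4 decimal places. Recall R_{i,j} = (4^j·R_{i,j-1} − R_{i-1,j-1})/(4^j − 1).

Richardson extrapolation on the trapezoidal column (denominator 4−1=3):
R_{1,1} = (4·(-0.007006) − 0.502701) / 3 = -0.176908
R_{2,1} = (4·0.026580 − (-0.007006)) / 3 = 0.037775
R_{3,1} = (4·0.033285 − 0.026580) / 3 = 0.035520
R_{2,2} = (16·0.037775 − (-0.176908)) / 15 = 0.052087
R_{3,2} = (16·0.035520 − 0.037775) / 15 = 0.035370
R_{3,3} = 0.035370 + (0.035370 − 0.052087)/63 = 0.035105

0.0351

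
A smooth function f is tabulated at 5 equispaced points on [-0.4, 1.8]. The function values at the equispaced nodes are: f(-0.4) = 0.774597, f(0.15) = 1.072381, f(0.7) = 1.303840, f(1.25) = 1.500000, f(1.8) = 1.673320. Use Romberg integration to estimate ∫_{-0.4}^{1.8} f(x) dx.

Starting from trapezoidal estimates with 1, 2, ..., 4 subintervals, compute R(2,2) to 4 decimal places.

R(0,0) (trapezoid, 1 panel, h=2.2000): 2.692709
R(1,0) (trapezoid, 2 panels, h=1.1000): 2.780578
R(2,0) (trapezoid, 4 panels, h=0.5500): 2.805099
R(1,1) = 2.780578 + (2.780578 − 2.692709)/3 = 2.809868
R(2,1) = 2.805099 + (2.805099 − 2.780578)/3 = 2.813273
R(2,2) = 2.813273 + (2.813273 − 2.809868)/15 = 2.813500

2.8135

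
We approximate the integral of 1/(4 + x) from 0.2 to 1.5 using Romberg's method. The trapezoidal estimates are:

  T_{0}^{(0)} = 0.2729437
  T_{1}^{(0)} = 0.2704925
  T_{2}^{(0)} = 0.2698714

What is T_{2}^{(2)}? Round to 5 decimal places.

Richardson extrapolation on the trapezoidal column (denominator 4−1=3):
T_{1}^{(1)} = 0.2704925 + (0.2704925 − 0.2729437)/3 = 0.2696754
T_{2}^{(1)} = (4·0.2698714 − 0.2704925) / 3 = 0.2696644
T_{2}^{(2)} = (16·0.2696644 − 0.2696754) / 15 = 0.2696637

0.26966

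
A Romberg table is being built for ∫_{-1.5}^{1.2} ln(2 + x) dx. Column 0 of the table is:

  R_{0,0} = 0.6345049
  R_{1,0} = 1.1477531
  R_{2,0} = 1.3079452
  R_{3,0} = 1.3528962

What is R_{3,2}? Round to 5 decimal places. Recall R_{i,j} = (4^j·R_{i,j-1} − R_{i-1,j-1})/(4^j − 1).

1.36832

Richardson extrapolation on the trapezoidal column (denominator 4−1=3):
R_{2,1} = (4·1.3079452 − 1.1477531) / 3 = 1.3613426
R_{3,1} = 1.3528962 + (1.3528962 − 1.3079452)/3 = 1.3678799
R_{3,2} = (16·1.3678799 − 1.3613426) / 15 = 1.3683157
(Column j=1 coincides with Simpson's rule on the same nodes.)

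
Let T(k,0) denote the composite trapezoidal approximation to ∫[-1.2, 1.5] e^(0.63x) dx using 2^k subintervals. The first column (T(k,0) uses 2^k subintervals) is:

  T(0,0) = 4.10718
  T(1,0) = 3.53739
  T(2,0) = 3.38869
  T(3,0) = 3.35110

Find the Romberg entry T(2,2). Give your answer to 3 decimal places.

Richardson extrapolation on the trapezoidal column (denominator 4−1=3):
T(1,1) = (4·3.53739 − 4.10718) / 3 = 3.34746
T(2,1) = (4·3.38869 − 3.53739) / 3 = 3.33912
T(2,2) = (16·3.33912 − 3.34746) / 15 = 3.33856

3.339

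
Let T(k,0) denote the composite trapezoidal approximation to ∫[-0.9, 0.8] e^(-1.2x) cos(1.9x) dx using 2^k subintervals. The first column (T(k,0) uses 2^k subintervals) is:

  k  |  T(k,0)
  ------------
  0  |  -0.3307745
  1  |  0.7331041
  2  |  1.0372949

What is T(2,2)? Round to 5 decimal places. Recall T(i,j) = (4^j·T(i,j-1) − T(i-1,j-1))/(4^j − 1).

1.14209

Richardson extrapolation on the trapezoidal column (denominator 4−1=3):
T(1,1) = 0.7331041 + (0.7331041 − (-0.3307745))/3 = 1.0877303
T(2,1) = 1.0372949 + (1.0372949 − 0.7331041)/3 = 1.1386918
T(2,2) = (16·1.1386918 − 1.0877303) / 15 = 1.1420892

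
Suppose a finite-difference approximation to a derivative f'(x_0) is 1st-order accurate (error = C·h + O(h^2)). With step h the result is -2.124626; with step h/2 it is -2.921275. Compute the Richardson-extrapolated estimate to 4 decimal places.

-3.7179

The leading error scales as h; refining by a factor of 2 reduces it by 2^1 = 2.
Extrapolated value = (2·A(h/2) − A(h)) / (2 − 1)
= (2·(-2.921275) − (-2.124626)) / 1
= -3.717924 / 1 = -3.717924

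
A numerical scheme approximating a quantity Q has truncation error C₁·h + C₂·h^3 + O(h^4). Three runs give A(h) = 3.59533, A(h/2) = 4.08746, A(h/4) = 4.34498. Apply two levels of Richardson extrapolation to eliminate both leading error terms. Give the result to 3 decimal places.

4.606

First eliminate the h term (factor 2^1 = 2):
  B₁ = (2·4.08746 − 3.59533)/1 = 4.57959
  B₂ = (2·4.34498 − 4.08746)/1 = 4.60250
Then eliminate the h^3 term (factor 2^3 = 8):
  (8·4.60250 − 4.57959)/7 = 4.60577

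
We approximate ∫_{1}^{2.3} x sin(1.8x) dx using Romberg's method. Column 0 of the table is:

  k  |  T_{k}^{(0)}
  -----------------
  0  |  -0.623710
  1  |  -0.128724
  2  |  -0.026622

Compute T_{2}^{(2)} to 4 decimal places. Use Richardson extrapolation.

Richardson extrapolation on the trapezoidal column (denominator 4−1=3):
T_{1}^{(1)} = -0.128724 + (-0.128724 − (-0.623710))/3 = 0.036271
T_{2}^{(1)} = (4·(-0.026622) − (-0.128724)) / 3 = 0.007412
T_{2}^{(2)} = (16·0.007412 − 0.036271) / 15 = 0.005488

0.0055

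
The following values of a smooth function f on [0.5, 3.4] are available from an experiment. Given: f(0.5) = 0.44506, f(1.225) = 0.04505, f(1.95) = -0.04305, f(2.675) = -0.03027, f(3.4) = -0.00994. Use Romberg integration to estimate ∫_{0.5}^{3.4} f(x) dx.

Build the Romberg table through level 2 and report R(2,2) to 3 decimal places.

0.097

R(0,0) (trapezoid, 1 panel, h=2.9000): 0.63092
R(1,0) (trapezoid, 2 panels, h=1.4500): 0.25304
R(2,0) (trapezoid, 4 panels, h=0.7250): 0.13724
R(1,1) = 0.25304 + (0.25304 − 0.63092)/3 = 0.12708
R(2,1) = 0.13724 + (0.13724 − 0.25304)/3 = 0.09864
R(2,2) = 0.09864 + (0.09864 − 0.12708)/15 = 0.09674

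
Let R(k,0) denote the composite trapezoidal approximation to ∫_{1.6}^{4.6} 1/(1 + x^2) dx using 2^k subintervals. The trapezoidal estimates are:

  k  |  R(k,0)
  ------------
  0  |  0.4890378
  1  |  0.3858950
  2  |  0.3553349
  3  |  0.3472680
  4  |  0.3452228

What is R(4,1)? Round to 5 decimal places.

0.34454

Richardson extrapolation on the trapezoidal column (denominator 4−1=3):
R(4,1) = (4·0.3452228 − 0.3472680) / 3 = 0.3445411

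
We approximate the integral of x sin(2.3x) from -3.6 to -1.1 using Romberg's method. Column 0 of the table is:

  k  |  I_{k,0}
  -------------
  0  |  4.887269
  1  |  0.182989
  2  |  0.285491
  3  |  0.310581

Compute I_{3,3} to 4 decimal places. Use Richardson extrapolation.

0.3171

Richardson extrapolation on the trapezoidal column (denominator 4−1=3):
I_{1,1} = (4·0.182989 − 4.887269) / 3 = -1.385104
I_{2,1} = (4·0.285491 − 0.182989) / 3 = 0.319658
I_{3,1} = 0.310581 + (0.310581 − 0.285491)/3 = 0.318944
I_{2,2} = 0.319658 + (0.319658 − (-1.385104))/15 = 0.433309
I_{3,2} = 0.318944 + (0.318944 − 0.319658)/15 = 0.318896
I_{3,3} = 0.318896 + (0.318896 − 0.433309)/63 = 0.317080
(Column j=1 coincides with Simpson's rule on the same nodes.)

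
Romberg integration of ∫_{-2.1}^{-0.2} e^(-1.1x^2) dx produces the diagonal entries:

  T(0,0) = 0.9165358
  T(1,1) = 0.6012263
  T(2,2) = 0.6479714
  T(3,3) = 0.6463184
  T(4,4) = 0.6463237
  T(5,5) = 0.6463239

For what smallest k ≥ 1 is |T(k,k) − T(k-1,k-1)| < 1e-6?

|T(1,1) − T(0,0)| = 0.3153095 ≥ 1e-6
|T(2,2) − T(1,1)| = 0.0467451 ≥ 1e-6
|T(3,3) − T(2,2)| = 0.0016530 ≥ 1e-6
|T(4,4) − T(3,3)| = 0.0000053 ≥ 1e-6
|T(5,5) − T(4,4)| = 0.0000002 < 1e-6

k = 5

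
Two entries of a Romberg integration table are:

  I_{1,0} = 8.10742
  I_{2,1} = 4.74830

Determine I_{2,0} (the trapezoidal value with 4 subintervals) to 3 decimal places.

From I_{2,1} = (4·I_{2,0} − I_{1,0})/3, solve for I_{2,0}:
4·I_{2,0} = 3·4.74830 + 8.10742 = 22.35232
I_{2,0} = 5.58808

5.588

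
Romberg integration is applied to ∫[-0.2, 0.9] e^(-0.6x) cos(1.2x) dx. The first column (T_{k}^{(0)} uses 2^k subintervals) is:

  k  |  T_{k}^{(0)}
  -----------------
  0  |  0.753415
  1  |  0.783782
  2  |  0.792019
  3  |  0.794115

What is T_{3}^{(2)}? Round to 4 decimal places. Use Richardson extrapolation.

Richardson extrapolation on the trapezoidal column (denominator 4−1=3):
T_{2}^{(1)} = (4·0.792019 − 0.783782) / 3 = 0.794765
T_{3}^{(1)} = (4·0.794115 − 0.792019) / 3 = 0.794814
T_{3}^{(2)} = 0.794814 + (0.794814 − 0.794765)/15 = 0.794817

0.7948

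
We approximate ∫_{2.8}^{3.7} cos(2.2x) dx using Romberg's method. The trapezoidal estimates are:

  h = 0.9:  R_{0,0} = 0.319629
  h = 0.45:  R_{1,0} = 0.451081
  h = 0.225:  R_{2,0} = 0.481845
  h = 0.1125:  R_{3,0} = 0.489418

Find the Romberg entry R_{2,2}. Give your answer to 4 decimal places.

R_{1,1} = 0.451081 + (0.451081 − 0.319629)/3 = 0.494898
R_{2,1} = 0.481845 + (0.481845 − 0.451081)/3 = 0.492100
R_{2,2} = 0.492100 + (0.492100 − 0.494898)/15 = 0.491913
(Column j=1 coincides with Simpson's rule on the same nodes.)

0.4919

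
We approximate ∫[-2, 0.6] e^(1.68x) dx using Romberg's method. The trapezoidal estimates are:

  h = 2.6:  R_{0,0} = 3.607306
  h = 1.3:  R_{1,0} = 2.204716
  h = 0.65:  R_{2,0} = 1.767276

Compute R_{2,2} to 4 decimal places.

R_{1,1} = 2.204716 + (2.204716 − 3.607306)/3 = 1.737186
R_{2,1} = (4·1.767276 − 2.204716) / 3 = 1.621463
R_{2,2} = 1.621463 + (1.621463 − 1.737186)/15 = 1.613748

1.6137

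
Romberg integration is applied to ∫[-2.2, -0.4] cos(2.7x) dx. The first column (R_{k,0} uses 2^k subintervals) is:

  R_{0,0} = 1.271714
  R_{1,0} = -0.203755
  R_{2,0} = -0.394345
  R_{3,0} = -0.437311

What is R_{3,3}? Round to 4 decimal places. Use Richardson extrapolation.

-0.4514

R_{1,1} = (4·(-0.203755) − 1.271714) / 3 = -0.695578
R_{2,1} = (4·(-0.394345) − (-0.203755)) / 3 = -0.457875
R_{3,1} = (4·(-0.437311) − (-0.394345)) / 3 = -0.451633
R_{2,2} = -0.457875 + (-0.457875 − (-0.695578))/15 = -0.442028
R_{3,2} = -0.451633 + (-0.451633 − (-0.457875))/15 = -0.451217
R_{3,3} = -0.451217 + (-0.451217 − (-0.442028))/63 = -0.451363
(Column j=1 coincides with Simpson's rule on the same nodes.)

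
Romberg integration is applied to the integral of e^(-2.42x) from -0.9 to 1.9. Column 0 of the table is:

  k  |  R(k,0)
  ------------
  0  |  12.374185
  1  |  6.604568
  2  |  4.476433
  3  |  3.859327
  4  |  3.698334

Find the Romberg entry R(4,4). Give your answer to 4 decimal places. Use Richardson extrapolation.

3.6440

R(1,1) = 6.604568 + (6.604568 − 12.374185)/3 = 4.681362
R(2,1) = (4·4.476433 − 6.604568) / 3 = 3.767055
R(3,1) = (4·3.859327 − 4.476433) / 3 = 3.653625
R(4,1) = (4·3.698334 − 3.859327) / 3 = 3.644670
R(2,2) = 3.767055 + (3.767055 − 4.681362)/15 = 3.706101
R(3,2) = 3.653625 + (3.653625 − 3.767055)/15 = 3.646063
R(4,2) = 3.644670 + (3.644670 − 3.653625)/15 = 3.644073
R(3,3) = (64·3.646063 − 3.706101) / 63 = 3.645110
R(4,3) = 3.644073 + (3.644073 − 3.646063)/63 = 3.644041
R(4,4) = 3.644041 + (3.644041 − 3.645110)/255 = 3.644037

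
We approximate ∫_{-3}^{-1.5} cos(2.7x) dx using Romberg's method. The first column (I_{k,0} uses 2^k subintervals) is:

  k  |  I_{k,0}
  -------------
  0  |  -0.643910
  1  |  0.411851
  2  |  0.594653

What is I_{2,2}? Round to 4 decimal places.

Richardson extrapolation on the trapezoidal column (denominator 4−1=3):
I_{1,1} = (4·0.411851 − (-0.643910)) / 3 = 0.763771
I_{2,1} = (4·0.594653 − 0.411851) / 3 = 0.655587
I_{2,2} = 0.655587 + (0.655587 − 0.763771)/15 = 0.648375

0.6484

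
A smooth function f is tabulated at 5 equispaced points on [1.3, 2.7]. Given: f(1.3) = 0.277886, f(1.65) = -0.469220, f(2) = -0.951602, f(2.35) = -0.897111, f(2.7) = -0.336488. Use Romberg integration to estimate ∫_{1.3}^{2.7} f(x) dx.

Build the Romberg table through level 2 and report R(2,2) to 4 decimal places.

R(0,0) (trapezoid, 1 panel, h=1.4000): -0.041021
R(1,0) (trapezoid, 2 panels, h=0.7000): -0.686632
R(2,0) (trapezoid, 4 panels, h=0.3500): -0.821532
R(1,1) = -0.686632 + (-0.686632 − (-0.041021))/3 = -0.901836
R(2,1) = -0.821532 + (-0.821532 − (-0.686632))/3 = -0.866499
R(2,2) = -0.866499 + (-0.866499 − (-0.901836))/15 = -0.864143

-0.8641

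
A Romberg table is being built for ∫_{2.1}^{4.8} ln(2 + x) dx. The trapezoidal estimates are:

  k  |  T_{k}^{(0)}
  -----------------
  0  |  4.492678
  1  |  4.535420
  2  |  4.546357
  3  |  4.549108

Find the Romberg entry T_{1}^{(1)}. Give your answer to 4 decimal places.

T_{1}^{(1)} = (4·4.535420 − 4.492678) / 3 = 4.549667

4.5497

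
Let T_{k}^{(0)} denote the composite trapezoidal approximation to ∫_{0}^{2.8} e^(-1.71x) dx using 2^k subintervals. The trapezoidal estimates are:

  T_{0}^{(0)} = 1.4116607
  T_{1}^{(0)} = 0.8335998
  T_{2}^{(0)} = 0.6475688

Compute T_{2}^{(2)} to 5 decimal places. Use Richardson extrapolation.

T_{1}^{(1)} = 0.8335998 + (0.8335998 − 1.4116607)/3 = 0.6409128
T_{2}^{(1)} = (4·0.6475688 − 0.8335998) / 3 = 0.5855585
T_{2}^{(2)} = (16·0.5855585 − 0.6409128) / 15 = 0.5818682

0.58187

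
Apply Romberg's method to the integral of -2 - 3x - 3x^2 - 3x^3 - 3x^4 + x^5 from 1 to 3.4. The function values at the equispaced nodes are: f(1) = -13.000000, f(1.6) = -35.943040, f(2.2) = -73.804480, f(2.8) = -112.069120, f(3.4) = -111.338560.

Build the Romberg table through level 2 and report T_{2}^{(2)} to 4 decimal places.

T_{0}^{(0)} (trapezoid, 1 panel, h=2.4000): -149.206272
T_{1}^{(0)} (trapezoid, 2 panels, h=1.2000): -163.168512
T_{2}^{(0)} (trapezoid, 4 panels, h=0.6000): -170.391552
T_{1}^{(1)} = -163.168512 + (-163.168512 − (-149.206272))/3 = -167.822592
T_{2}^{(1)} = -170.391552 + (-170.391552 − (-163.168512))/3 = -172.799232
T_{2}^{(2)} = -172.799232 + (-172.799232 − (-167.822592))/15 = -173.131008

-173.1310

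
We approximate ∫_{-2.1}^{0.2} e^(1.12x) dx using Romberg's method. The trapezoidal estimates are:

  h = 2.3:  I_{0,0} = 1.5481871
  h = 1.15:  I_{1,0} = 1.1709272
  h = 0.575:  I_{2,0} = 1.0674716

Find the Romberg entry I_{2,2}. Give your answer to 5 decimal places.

Richardson extrapolation on the trapezoidal column (denominator 4−1=3):
I_{1,1} = (4·1.1709272 − 1.5481871) / 3 = 1.0451739
I_{2,1} = 1.0674716 + (1.0674716 − 1.1709272)/3 = 1.0329864
I_{2,2} = 1.0329864 + (1.0329864 − 1.0451739)/15 = 1.0321739

1.03217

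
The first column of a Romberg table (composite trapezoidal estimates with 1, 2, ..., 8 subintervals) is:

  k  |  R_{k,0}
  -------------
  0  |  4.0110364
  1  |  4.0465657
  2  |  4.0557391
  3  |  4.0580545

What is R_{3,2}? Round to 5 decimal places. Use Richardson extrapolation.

R_{2,1} = (4·4.0557391 − 4.0465657) / 3 = 4.0587969
R_{3,1} = 4.0580545 + (4.0580545 − 4.0557391)/3 = 4.0588263
R_{3,2} = (16·4.0588263 − 4.0587969) / 15 = 4.0588283

4.05883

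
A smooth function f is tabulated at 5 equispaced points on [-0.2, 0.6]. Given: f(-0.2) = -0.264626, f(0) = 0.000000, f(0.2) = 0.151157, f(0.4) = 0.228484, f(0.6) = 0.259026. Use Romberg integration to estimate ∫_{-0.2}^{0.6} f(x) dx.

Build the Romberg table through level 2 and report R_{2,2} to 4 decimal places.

0.0808

R_{0,0} (trapezoid, 1 panel, h=0.8000): -0.002240
R_{1,0} (trapezoid, 2 panels, h=0.4000): 0.059343
R_{2,0} (trapezoid, 4 panels, h=0.2000): 0.075368
R_{1,1} = 0.059343 + (0.059343 − (-0.002240))/3 = 0.079871
R_{2,1} = 0.075368 + (0.075368 − 0.059343)/3 = 0.080710
R_{2,2} = 0.080710 + (0.080710 − 0.079871)/15 = 0.080766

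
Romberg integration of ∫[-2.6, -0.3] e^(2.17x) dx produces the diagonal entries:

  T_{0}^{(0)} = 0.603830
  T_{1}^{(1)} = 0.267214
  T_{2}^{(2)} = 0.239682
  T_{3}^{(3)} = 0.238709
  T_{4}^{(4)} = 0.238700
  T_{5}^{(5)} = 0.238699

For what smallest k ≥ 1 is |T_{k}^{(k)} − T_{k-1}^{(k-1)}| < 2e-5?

|T_{1}^{(1)} − T_{0}^{(0)}| = 0.336616 ≥ 2e-5
|T_{2}^{(2)} − T_{1}^{(1)}| = 0.027532 ≥ 2e-5
|T_{3}^{(3)} − T_{2}^{(2)}| = 0.000973 ≥ 2e-5
|T_{4}^{(4)} − T_{3}^{(3)}| = 0.000009 < 2e-5

k = 4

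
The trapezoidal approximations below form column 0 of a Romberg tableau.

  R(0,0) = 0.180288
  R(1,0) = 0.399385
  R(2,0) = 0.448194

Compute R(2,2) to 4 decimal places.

R(1,1) = 0.399385 + (0.399385 − 0.180288)/3 = 0.472417
R(2,1) = 0.448194 + (0.448194 − 0.399385)/3 = 0.464464
R(2,2) = 0.464464 + (0.464464 − 0.472417)/15 = 0.463934
(Column j=1 coincides with Simpson's rule on the same nodes.)

0.4639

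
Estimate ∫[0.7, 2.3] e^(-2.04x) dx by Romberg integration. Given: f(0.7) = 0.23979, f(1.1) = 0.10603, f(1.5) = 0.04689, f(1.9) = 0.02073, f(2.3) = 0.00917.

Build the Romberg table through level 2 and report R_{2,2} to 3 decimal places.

0.113

R_{0,0} (trapezoid, 1 panel, h=1.6000): 0.19917
R_{1,0} (trapezoid, 2 panels, h=0.8000): 0.13710
R_{2,0} (trapezoid, 4 panels, h=0.4000): 0.11925
R_{1,1} = 0.13710 + (0.13710 − 0.19917)/3 = 0.11641
R_{2,1} = 0.11925 + (0.11925 − 0.13710)/3 = 0.11330
R_{2,2} = 0.11330 + (0.11330 − 0.11641)/15 = 0.11309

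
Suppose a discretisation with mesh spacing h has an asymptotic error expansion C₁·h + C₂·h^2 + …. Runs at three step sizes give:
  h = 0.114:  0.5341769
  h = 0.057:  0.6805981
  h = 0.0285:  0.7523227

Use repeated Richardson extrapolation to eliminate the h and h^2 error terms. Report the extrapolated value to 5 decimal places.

0.82306

First eliminate the h term (factor 2^1 = 2):
  B₁ = (2·0.6805981 − 0.5341769)/1 = 0.8270193
  B₂ = (2·0.7523227 − 0.6805981)/1 = 0.8240473
Then eliminate the h^2 term (factor 2^2 = 4):
  (4·0.8240473 − 0.8270193)/3 = 0.8230566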